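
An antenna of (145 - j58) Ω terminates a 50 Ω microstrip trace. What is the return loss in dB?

RL ≈ 5.24 dB

Γ = (95 − j58)/(195 − j58), |Γ| = 0.547
RL = −20·log₁₀|Γ| = −20·log₁₀(0.547)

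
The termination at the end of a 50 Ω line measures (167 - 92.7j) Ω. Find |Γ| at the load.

Γ = (Z_L − Z_0)/(Z_L + Z_0) = (117 − j92.7)/(217 − j92.7)
|Γ| = 149/236

|Γ| ≈ 0.633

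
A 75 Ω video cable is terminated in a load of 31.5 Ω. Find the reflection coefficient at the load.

Γ = -0.408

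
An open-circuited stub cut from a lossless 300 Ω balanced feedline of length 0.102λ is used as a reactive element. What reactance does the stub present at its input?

X_in ≈ -402 Ω (capacitive)

βl = 2π × 0.102 = 36.7°
tan(βl) = 0.746
For an open-circuited stub, Z_in = −jZ_0·cot(βl) = −jZ_0/tan(βl)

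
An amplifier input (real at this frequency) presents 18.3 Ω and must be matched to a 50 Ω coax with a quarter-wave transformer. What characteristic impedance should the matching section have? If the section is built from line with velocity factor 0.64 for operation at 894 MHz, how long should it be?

Z_qwt ≈ 30.2 Ω; length ≈ 5.37 cm

Z_qwt = √(Z_0·R_L) = √(50 × 18.3) = √915
λ = 0.64·c/f = 0.215 m, so l = λ/4 = 0.0537 m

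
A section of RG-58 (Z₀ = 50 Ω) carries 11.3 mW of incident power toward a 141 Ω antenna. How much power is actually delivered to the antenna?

P_delivered ≈ 8.73 mW

Γ = (141 − 50)/(141 + 50) = 0.476
|Γ|² = 0.227
P_refl = |Γ|²·P_inc = 2.57 mW, P_del = (1 − |Γ|²)·P_inc = 8.73 mW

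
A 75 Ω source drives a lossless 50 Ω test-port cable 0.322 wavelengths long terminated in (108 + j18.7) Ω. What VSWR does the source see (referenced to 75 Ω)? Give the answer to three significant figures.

βl = 2π × 0.322 = 116°
tan(βl) = -2.06
Z_in = Z_0·(Z_L + jZ_0·tanβl)/(Z_0 + jZ_L·tanβl) = 24.7 + j14.5 Ω
Γ_s = (Z_in − Z_s)/(Z_in + Z_s) = (-50.3 + j14.5)/(99.7 + j14.5), |Γ_s| = 0.52
VSWR = (1 + |Γ_s|)/(1 − |Γ_s|)

VSWR ≈ 3.16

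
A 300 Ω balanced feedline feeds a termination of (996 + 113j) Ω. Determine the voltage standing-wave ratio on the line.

Γ = (Z_L − Z_0)/(Z_L + Z_0) = (696 + j113)/(1296 + j113)
|Γ| = 705/1300 = 0.542
VSWR = (1 + |Γ|)/(1 − |Γ|) = 1.54/0.458

VSWR ≈ 3.37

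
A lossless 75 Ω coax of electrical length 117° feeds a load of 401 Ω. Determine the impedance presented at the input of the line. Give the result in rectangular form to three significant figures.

tan(βl) = tan(117°) = -1.96
Z_in = Z_0·(Z_L + jZ_0·tanβl)/(Z_0 + jZ_L·tanβl)
     = 75·(401 − j147)/(75 − j787)

Z_in ≈ 17.5 + j36.5 Ω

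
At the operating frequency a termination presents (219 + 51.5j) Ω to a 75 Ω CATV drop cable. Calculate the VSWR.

VSWR ≈ 3.1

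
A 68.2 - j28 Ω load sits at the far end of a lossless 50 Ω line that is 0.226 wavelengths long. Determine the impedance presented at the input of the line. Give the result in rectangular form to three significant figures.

βl = 2π × 0.226 = 81.4°
tan(βl) = tan(81.4°) = 6.58
Z_in = Z_0·(Z_L + jZ_0·tanβl)/(Z_0 + jZ_L·tanβl)
     = 50·(68.2 + j301)/(234 + j449)

Z_in ≈ 29.5 + j7.79 Ω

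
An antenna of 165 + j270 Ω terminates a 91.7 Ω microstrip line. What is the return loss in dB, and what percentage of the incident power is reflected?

RL ≈ 2.49 dB; 56.4% of incident power reflected

Γ = (73.3 + j270)/(256.7 + j270), |Γ| = 0.751
RL = −20·log₁₀(0.751) = 2.49 dB
P_refl/P_inc = |Γ|² = 0.564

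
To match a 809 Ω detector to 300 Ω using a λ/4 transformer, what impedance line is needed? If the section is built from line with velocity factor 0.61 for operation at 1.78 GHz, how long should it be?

Z_qwt ≈ 493 Ω; length ≈ 2.57 cm

Z_qwt = √(Z_0·R_L) = √(300 × 809) = √242700
λ = 0.61·c/f = 0.103 m, so l = λ/4 = 0.0257 m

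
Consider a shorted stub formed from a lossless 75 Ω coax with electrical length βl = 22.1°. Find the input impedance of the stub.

Z_in ≈ +j30.5 Ω

tan(βl) = 0.406
For a shorted stub, Z_in = jZ_0·tan(βl)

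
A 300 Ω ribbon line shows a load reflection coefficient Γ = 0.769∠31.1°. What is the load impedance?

Z_L ≈ 447 + j868 Ω

Z_L = Z_0·(1 + Γ)/(1 − Γ) = 300·(1.66 + j0.397)/(0.342 − j0.397)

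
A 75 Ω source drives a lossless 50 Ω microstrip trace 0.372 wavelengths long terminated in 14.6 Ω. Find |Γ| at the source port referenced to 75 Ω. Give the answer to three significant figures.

βl = 2π × 0.372 = 134°
tan(βl) = -1.04
Z_in = Z_0·(Z_L + jZ_0·tanβl)/(Z_0 + jZ_L·tanβl) = 27.8 − j43.5 Ω
Γ_s = (Z_in − Z_s)/(Z_in + Z_s) = (-47.2 − j43.5)/(103 − j43.5), |Γ_s| = 0.575

|Γ| ≈ 0.575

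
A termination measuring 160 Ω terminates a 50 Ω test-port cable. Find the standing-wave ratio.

Γ = (160 − 50)/(160 + 50) = 0.524
VSWR = (1 + 0.524)/(1 − 0.524)

VSWR ≈ 3.2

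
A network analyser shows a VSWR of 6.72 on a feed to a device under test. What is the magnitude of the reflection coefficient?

|Γ| = (S − 1)/(S + 1) = (6.72 − 1)/(6.72 + 1) = 5.72/7.72

|Γ| ≈ 0.741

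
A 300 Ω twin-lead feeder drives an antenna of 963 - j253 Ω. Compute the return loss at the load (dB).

RL ≈ 5.18 dB

Γ = (663 − j253)/(1263 − j253), |Γ| = 0.551
RL = −20·log₁₀|Γ| = −20·log₁₀(0.551)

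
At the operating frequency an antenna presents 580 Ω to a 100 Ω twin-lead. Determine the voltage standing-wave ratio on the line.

VSWR ≈ 5.8

For a purely resistive load, VSWR = R_L/Z_0 or Z_0/R_L (whichever > 1) = 580/100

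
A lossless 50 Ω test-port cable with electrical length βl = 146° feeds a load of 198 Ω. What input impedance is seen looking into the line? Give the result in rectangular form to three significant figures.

Z_in ≈ 35.4 + j60.9 Ω

tan(βl) = tan(146°) = -0.675
Z_in = Z_0·(Z_L + jZ_0·tanβl)/(Z_0 + jZ_L·tanβl)
     = 50·(198 − j33.7)/(50 − j134)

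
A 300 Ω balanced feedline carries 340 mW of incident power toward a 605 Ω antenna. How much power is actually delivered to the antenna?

P_delivered ≈ 301 mW

Γ = (605 − 300)/(605 + 300) = 0.337
|Γ|² = 0.114
P_refl = |Γ|²·P_inc = 38.6 mW, P_del = (1 − |Γ|²)·P_inc = 301 mW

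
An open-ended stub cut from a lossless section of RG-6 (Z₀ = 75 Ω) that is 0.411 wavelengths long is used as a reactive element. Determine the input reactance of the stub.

βl = 2π × 0.411 = 148°
tan(βl) = -0.626
For an open-ended stub, Z_in = −jZ_0·cot(βl) = −jZ_0/tan(βl)

X_in ≈ 120 Ω (inductive)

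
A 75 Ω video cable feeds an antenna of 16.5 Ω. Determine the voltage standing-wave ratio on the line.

VSWR ≈ 4.55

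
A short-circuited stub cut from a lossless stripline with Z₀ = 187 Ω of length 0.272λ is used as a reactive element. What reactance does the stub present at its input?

βl = 2π × 0.272 = 97.9°
tan(βl) = -7.19
For a short-circuited stub, Z_in = jZ_0·tan(βl)

X_in ≈ -1340 Ω (capacitive)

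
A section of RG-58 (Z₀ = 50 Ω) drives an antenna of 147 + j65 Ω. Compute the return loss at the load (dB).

RL ≈ 4.99 dB

Γ = (97 + j65)/(197 + j65), |Γ| = 0.563
RL = −20·log₁₀|Γ| = −20·log₁₀(0.563)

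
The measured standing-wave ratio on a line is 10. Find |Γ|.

|Γ| ≈ 0.818

|Γ| = (S − 1)/(S + 1) = (10 − 1)/(10 + 1) = 9/11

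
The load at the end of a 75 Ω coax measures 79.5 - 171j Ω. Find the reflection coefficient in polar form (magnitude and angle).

Γ ≈ 0.742 ∠ -40.6°

Γ = (Z_L − Z_0)/(Z_L + Z_0) = (4.5 − j171)/(154.5 − j171)
|Γ| = 171/230 = 0.742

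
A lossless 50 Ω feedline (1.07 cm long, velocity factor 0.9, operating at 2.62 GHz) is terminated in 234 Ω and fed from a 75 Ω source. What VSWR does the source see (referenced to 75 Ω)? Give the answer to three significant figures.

VSWR ≈ 4.59

λ = v/f = 0.9·c / 2.62 GHz = 0.103 m
βl = 2π·l/λ = 2π × 0.104 = 37.4°
tan(βl) = 0.764
Z_in = Z_0·(Z_L + jZ_0·tanβl)/(Z_0 + jZ_L·tanβl) = 26.9 − j57.9 Ω
Γ_s = (Z_in − Z_s)/(Z_in + Z_s) = (-48.1 − j57.9)/(102 − j57.9), |Γ_s| = 0.643
VSWR = (1 + |Γ_s|)/(1 − |Γ_s|)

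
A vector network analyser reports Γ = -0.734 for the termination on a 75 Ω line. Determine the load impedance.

Z_L ≈ 11.5 Ω

Z_L = Z_0·(1 + Γ)/(1 − Γ) = 75·(0.266)/(1.73)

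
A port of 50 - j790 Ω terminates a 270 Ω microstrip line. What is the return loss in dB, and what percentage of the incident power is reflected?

Γ = (-220 − j790)/(320 − j790), |Γ| = 0.962
RL = −20·log₁₀(0.962) = 0.335 dB
P_refl/P_inc = |Γ|² = 0.926

RL ≈ 0.335 dB; 92.6% of incident power reflected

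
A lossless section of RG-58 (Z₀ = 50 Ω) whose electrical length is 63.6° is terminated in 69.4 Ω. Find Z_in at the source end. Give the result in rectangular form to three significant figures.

Z_in ≈ 39.8 − j10.6 Ω

tan(βl) = tan(63.6°) = 2.01
Z_in = Z_0·(Z_L + jZ_0·tanβl)/(Z_0 + jZ_L·tanβl)
     = 50·(69.4 + j101)/(50 + j140)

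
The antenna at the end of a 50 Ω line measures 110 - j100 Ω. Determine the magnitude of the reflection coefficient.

|Γ| ≈ 0.618

Γ = (Z_L − Z_0)/(Z_L + Z_0) = (60 − j100)/(160 − j100)
|Γ| = 117/189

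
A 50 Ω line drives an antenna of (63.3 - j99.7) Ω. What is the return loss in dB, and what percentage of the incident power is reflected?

Γ = (13.3 − j99.7)/(113.3 − j99.7), |Γ| = 0.666
RL = −20·log₁₀(0.666) = 3.52 dB
P_refl/P_inc = |Γ|² = 0.444

RL ≈ 3.52 dB; 44.4% of incident power reflected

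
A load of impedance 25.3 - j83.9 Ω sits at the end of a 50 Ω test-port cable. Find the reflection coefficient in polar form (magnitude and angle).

Γ = (Z_L − Z_0)/(Z_L + Z_0) = (-24.7 − j83.9)/(75.3 − j83.9)
|Γ| = 87.5/113 = 0.776

Γ ≈ 0.776 ∠ -58.3°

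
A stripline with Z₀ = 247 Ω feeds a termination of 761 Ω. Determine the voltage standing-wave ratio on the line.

VSWR ≈ 3.08

For a purely resistive load, VSWR = R_L/Z_0 or Z_0/R_L (whichever > 1) = 761/247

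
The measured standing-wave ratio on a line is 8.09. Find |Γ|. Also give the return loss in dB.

|Γ| ≈ 0.78; return loss ≈ 2.16 dB

|Γ| = (S − 1)/(S + 1) = (8.09 − 1)/(8.09 + 1) = 7.09/9.09
RL = −20·log₁₀|Γ| = −20·log₁₀(0.78)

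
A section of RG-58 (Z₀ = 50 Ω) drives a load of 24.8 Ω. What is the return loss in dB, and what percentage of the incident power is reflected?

Γ = (24.8 − 50)/(24.8 + 50) = -0.337
RL = −20·log₁₀(0.337) = 9.45 dB
P_refl/P_inc = |Γ|² = 0.114

RL ≈ 9.45 dB; 11.4% of incident power reflected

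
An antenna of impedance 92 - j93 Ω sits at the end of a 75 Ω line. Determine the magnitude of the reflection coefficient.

|Γ| ≈ 0.495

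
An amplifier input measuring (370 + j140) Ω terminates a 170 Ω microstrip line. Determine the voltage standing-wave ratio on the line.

VSWR ≈ 2.56

Γ = (Z_L − Z_0)/(Z_L + Z_0) = (200 + j140)/(540 + j140)
|Γ| = 244/558 = 0.438
VSWR = (1 + |Γ|)/(1 − |Γ|) = 1.44/0.562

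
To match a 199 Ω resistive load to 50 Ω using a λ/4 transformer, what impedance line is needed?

Z_qwt = √(Z_0·R_L) = √(50 × 199) = √9950

Z_qwt ≈ 99.7 Ω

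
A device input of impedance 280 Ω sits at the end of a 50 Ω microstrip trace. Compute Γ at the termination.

Γ = 0.697

Γ = (Z_L − Z_0)/(Z_L + Z_0) = (280 − 50)/(280 + 50) = 230/330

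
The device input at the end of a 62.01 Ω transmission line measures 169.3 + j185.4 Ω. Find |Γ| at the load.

Γ = (Z_L − Z_0)/(Z_L + Z_0) = (107.3 + j185.4)/(231.3 + j185.4)
|Γ| = 214/296

|Γ| ≈ 0.723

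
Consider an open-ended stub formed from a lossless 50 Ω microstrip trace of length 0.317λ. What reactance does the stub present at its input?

βl = 2π × 0.317 = 114°
tan(βl) = -2.23
For an open-ended stub, Z_in = −jZ_0·cot(βl) = −jZ_0/tan(βl)

X_in ≈ 22.4 Ω (inductive)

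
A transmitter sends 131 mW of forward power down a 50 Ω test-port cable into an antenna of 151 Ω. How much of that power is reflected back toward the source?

Γ = (151 − 50)/(151 + 50) = 0.502
|Γ|² = 0.252
P_refl = |Γ|²·P_inc = 33.1 mW, P_del = (1 − |Γ|²)·P_inc = 97.9 mW

P_reflected ≈ 33.1 mW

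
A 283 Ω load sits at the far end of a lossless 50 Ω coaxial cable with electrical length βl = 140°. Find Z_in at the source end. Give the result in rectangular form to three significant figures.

Z_in ≈ 20.5 + j55.3 Ω

tan(βl) = tan(140°) = -0.839
Z_in = Z_0·(Z_L + jZ_0·tanβl)/(Z_0 + jZ_L·tanβl)
     = 50·(283 − j42)/(50 − j237)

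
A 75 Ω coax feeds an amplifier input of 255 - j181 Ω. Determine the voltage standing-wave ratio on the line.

Γ = (Z_L − Z_0)/(Z_L + Z_0) = (180 − j181)/(330 − j181)
|Γ| = 255/376 = 0.678
VSWR = (1 + |Γ|)/(1 − |Γ|) = 1.68/0.322

VSWR ≈ 5.22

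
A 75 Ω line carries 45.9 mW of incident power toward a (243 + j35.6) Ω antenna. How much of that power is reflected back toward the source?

P_reflected ≈ 13.2 mW

|Γ| = |(168 + j35.6)/(318 + j35.6)| = 0.537
|Γ|² = 0.288
P_refl = |Γ|²·P_inc = 13.2 mW, P_del = (1 − |Γ|²)·P_inc = 32.7 mW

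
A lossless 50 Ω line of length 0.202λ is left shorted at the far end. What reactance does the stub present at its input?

βl = 2π × 0.202 = 72.7°
tan(βl) = 3.21
For a shorted stub, Z_in = jZ_0·tan(βl)

X_in ≈ 161 Ω (inductive)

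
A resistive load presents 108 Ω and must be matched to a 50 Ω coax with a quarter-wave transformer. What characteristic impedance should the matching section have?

Z_qwt ≈ 73.5 Ω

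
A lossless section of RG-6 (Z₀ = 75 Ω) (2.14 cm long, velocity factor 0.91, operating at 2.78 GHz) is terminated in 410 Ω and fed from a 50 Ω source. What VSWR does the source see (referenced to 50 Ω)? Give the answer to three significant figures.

λ = v/f = 0.91·c / 2.78 GHz = 0.0982 m
βl = 2π·l/λ = 2π × 0.218 = 78.5°
tan(βl) = 4.89
Z_in = Z_0·(Z_L + jZ_0·tanβl)/(Z_0 + jZ_L·tanβl) = 14.3 − j14.8 Ω
Γ_s = (Z_in − Z_s)/(Z_in + Z_s) = (-35.7 − j14.8)/(64.3 − j14.8), |Γ_s| = 0.586
VSWR = (1 + |Γ_s|)/(1 − |Γ_s|)

VSWR ≈ 3.83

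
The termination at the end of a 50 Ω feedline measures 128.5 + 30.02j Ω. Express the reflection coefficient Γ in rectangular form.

Γ = (Z_L − Z_0)/(Z_L + Z_0) = (78.5 + j30.02)/(178.5 + j30.02)

Γ ≈ 0.455 + j0.0916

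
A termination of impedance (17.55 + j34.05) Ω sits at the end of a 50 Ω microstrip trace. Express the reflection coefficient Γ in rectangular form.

Γ ≈ -0.18 + j0.595

Γ = (Z_L − Z_0)/(Z_L + Z_0) = (-32.45 + j34.05)/(67.55 + j34.05)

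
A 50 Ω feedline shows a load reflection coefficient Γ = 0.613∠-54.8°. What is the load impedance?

Z_L ≈ 46.6 − j74.9 Ω

Z_L = Z_0·(1 + Γ)/(1 − Γ) = 50·(1.35 − j0.501)/(0.647 + j0.501)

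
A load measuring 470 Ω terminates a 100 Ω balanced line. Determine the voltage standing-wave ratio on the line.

VSWR ≈ 4.7

Γ = (470 − 100)/(470 + 100) = 0.649
VSWR = (1 + 0.649)/(1 − 0.649)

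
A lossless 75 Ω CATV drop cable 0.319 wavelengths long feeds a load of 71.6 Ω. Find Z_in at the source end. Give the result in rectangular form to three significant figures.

Z_in ≈ 77.2 − j2.73 Ω

βl = 2π × 0.319 = 115°
tan(βl) = tan(115°) = -2.16
Z_in = Z_0·(Z_L + jZ_0·tanβl)/(Z_0 + jZ_L·tanβl)
     = 75·(71.6 − j162)/(75 − j155)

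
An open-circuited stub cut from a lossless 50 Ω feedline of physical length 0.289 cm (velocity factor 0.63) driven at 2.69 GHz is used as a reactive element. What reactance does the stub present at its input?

X_in ≈ -189 Ω (capacitive)

λ = v/f = 0.63·c / 2.69 GHz = 0.0703 m
βl = 2π·l/λ = 2π × 0.0411 = 14.8°
tan(βl) = 0.264
For an open-circuited stub, Z_in = −jZ_0·cot(βl) = −jZ_0/tan(βl)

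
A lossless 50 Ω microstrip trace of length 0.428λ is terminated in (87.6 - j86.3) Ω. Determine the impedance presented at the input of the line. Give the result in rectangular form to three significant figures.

βl = 2π × 0.428 = 154°
tan(βl) = tan(154°) = -0.486
Z_in = Z_0·(Z_L + jZ_0·tanβl)/(Z_0 + jZ_L·tanβl)
     = 50·(87.6 − j111)/(8.06 − j42.6)

Z_in ≈ 144 + j75.6 Ω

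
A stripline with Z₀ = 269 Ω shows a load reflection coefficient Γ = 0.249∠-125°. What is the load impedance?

Z_L = Z_0·(1 + Γ)/(1 − Γ) = 269·(0.857 − j0.204)/(1.14 + j0.204)

Z_L ≈ 187 − j81.4 Ω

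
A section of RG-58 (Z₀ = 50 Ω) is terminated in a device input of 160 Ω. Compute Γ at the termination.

Γ = 0.524

Γ = (Z_L − Z_0)/(Z_L + Z_0) = (160 − 50)/(160 + 50) = 110/210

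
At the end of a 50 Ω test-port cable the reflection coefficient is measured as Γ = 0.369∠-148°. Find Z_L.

Z_L ≈ 24.5 − j11.1 Ω

Z_L = Z_0·(1 + Γ)/(1 − Γ) = 50·(0.687 − j0.196)/(1.31 + j0.196)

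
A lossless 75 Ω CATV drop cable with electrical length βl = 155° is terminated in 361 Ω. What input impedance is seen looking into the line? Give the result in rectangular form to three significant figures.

tan(βl) = tan(155°) = -0.466
Z_in = Z_0·(Z_L + jZ_0·tanβl)/(Z_0 + jZ_L·tanβl)
     = 75·(361 − j35)/(75 − j168)

Z_in ≈ 72.8 + j128 Ω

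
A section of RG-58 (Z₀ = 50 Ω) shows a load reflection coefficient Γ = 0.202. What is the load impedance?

Z_L = Z_0·(1 + Γ)/(1 − Γ) = 50·(1.2)/(0.798)

Z_L ≈ 75.3 Ω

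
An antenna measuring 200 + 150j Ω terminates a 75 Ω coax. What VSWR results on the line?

Γ = (Z_L − Z_0)/(Z_L + Z_0) = (125 + j150)/(275 + j150)
|Γ| = 195/313 = 0.623
VSWR = (1 + |Γ|)/(1 − |Γ|) = 1.62/0.377

VSWR ≈ 4.31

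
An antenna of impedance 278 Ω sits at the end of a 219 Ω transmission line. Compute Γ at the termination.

Γ = 0.119

Γ = (Z_L − Z_0)/(Z_L + Z_0) = (278 − 219)/(278 + 219) = 59/497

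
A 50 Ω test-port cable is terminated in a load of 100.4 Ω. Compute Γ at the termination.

Γ = 0.335

Γ = (Z_L − Z_0)/(Z_L + Z_0) = (100.4 − 50)/(100.4 + 50) = 50.4/150.4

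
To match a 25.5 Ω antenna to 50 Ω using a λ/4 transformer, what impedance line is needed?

Z_qwt = √(Z_0·R_L) = √(50 × 25.5) = √1275

Z_qwt ≈ 35.7 Ω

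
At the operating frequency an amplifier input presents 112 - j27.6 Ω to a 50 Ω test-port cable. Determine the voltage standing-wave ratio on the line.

VSWR ≈ 2.41

Γ = (Z_L − Z_0)/(Z_L + Z_0) = (62 − j27.6)/(162 − j27.6)
|Γ| = 67.9/164 = 0.413
VSWR = (1 + |Γ|)/(1 − |Γ|) = 1.41/0.587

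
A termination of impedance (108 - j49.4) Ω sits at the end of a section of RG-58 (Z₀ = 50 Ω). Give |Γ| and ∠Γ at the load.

Γ = (Z_L − Z_0)/(Z_L + Z_0) = (58 − j49.4)/(158 − j49.4)
|Γ| = 76.2/166 = 0.46

Γ ≈ 0.46 ∠ -23.1°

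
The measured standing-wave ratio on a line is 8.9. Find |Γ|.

|Γ| ≈ 0.798

|Γ| = (S − 1)/(S + 1) = (8.9 − 1)/(8.9 + 1) = 7.9/9.9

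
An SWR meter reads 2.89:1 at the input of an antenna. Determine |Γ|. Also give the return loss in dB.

|Γ| = (S − 1)/(S + 1) = (2.89 − 1)/(2.89 + 1) = 1.89/3.89
RL = −20·log₁₀|Γ| = −20·log₁₀(0.486)

|Γ| ≈ 0.486; return loss ≈ 6.27 dB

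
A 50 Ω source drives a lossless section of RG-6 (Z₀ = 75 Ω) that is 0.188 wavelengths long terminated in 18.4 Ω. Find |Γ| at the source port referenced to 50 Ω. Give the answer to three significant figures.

βl = 2π × 0.188 = 67.7°
tan(βl) = 2.44
Z_in = Z_0·(Z_L + jZ_0·tanβl)/(Z_0 + jZ_L·tanβl) = 94 + j127 Ω
Γ_s = (Z_in − Z_s)/(Z_in + Z_s) = (44 + j127)/(144 + j127), |Γ_s| = 0.699

|Γ| ≈ 0.699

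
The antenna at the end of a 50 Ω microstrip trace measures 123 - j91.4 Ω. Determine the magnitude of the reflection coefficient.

Γ = (Z_L − Z_0)/(Z_L + Z_0) = (73 − j91.4)/(173 − j91.4)
|Γ| = 117/196

|Γ| ≈ 0.598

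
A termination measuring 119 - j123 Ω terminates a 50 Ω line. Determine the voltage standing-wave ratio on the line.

VSWR ≈ 5.15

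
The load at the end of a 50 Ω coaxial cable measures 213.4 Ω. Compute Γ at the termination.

Γ = 0.62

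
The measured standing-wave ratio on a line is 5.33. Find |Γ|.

|Γ| = (S − 1)/(S + 1) = (5.33 − 1)/(5.33 + 1) = 4.33/6.33

|Γ| ≈ 0.684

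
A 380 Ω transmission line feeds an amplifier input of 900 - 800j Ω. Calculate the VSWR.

Γ = (Z_L − Z_0)/(Z_L + Z_0) = (520 − j800)/(1280 − j800)
|Γ| = 954/1510 = 0.632
VSWR = (1 + |Γ|)/(1 − |Γ|) = 1.63/0.368

VSWR ≈ 4.44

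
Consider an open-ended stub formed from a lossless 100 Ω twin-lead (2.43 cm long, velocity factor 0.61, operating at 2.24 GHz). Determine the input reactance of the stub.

X_in ≈ 30.7 Ω (inductive)

λ = v/f = 0.61·c / 2.24 GHz = 0.0817 m
βl = 2π·l/λ = 2π × 0.297 = 107°
tan(βl) = -3.25
For an open-ended stub, Z_in = −jZ_0·cot(βl) = −jZ_0/tan(βl)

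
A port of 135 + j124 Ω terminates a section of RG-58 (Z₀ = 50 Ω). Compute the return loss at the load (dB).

Γ = (85 + j124)/(185 + j124), |Γ| = 0.675
RL = −20·log₁₀|Γ| = −20·log₁₀(0.675)

RL ≈ 3.41 dB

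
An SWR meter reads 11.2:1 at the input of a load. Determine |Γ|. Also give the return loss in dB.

|Γ| ≈ 0.836; return loss ≈ 1.56 dB

|Γ| = (S − 1)/(S + 1) = (11.2 − 1)/(11.2 + 1) = 10.2/12.2
RL = −20·log₁₀|Γ| = −20·log₁₀(0.836)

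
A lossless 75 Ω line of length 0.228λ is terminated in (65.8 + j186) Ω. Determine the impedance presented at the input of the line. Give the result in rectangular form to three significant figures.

Z_in ≈ 10.7 − j39.1 Ω

βl = 2π × 0.228 = 82.1°
tan(βl) = tan(82.1°) = 7.19
Z_in = Z_0·(Z_L + jZ_0·tanβl)/(Z_0 + jZ_L·tanβl)
     = 75·(65.8 + j725)/(-1260 + j473)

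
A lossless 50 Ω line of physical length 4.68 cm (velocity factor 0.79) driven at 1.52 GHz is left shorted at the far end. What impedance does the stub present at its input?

Z_in ≈ −j153 Ω

λ = v/f = 0.79·c / 1.52 GHz = 0.156 m
βl = 2π·l/λ = 2π × 0.3 = 108°
tan(βl) = -3.07
For a shorted stub, Z_in = jZ_0·tan(βl)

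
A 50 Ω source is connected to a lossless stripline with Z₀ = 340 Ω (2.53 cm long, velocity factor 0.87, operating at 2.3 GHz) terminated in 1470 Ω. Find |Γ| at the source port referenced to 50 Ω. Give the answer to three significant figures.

λ = v/f = 0.87·c / 2.3 GHz = 0.113 m
βl = 2π·l/λ = 2π × 0.223 = 80.3°
tan(βl) = 5.83
Z_in = Z_0·(Z_L + jZ_0·tanβl)/(Z_0 + jZ_L·tanβl) = 80.8 − j55.1 Ω
Γ_s = (Z_in − Z_s)/(Z_in + Z_s) = (30.8 − j55.1)/(131 − j55.1), |Γ_s| = 0.445

|Γ| ≈ 0.445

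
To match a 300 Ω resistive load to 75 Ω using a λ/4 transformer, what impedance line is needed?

Z_qwt ≈ 150 Ω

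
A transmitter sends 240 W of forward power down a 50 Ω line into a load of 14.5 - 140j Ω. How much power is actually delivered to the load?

|Γ| = |(-35.5 − j140)/(64.5 − j140)| = 0.937
|Γ|² = 0.878
P_refl = |Γ|²·P_inc = 211 W, P_del = (1 − |Γ|²)·P_inc = 29.3 W

P_delivered ≈ 29.3 W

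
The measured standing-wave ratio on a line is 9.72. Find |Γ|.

|Γ| = (S − 1)/(S + 1) = (9.72 − 1)/(9.72 + 1) = 8.72/10.7

|Γ| ≈ 0.813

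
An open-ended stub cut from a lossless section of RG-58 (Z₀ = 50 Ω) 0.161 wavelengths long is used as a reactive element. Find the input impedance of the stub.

βl = 2π × 0.161 = 58°
tan(βl) = 1.6
For an open-ended stub, Z_in = −jZ_0·cot(βl) = −jZ_0/tan(βl)

Z_in ≈ −j31.3 Ω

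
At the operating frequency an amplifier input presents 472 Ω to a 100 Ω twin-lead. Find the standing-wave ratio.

Γ = (472 − 100)/(472 + 100) = 0.65
VSWR = (1 + 0.65)/(1 − 0.65)

VSWR ≈ 4.72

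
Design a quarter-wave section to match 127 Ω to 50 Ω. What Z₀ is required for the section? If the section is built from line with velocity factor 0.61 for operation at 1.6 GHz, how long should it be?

Z_qwt = √(Z_0·R_L) = √(50 × 127) = √6350
λ = 0.61·c/f = 0.114 m, so l = λ/4 = 0.0286 m

Z_qwt ≈ 79.7 Ω; length ≈ 2.86 cm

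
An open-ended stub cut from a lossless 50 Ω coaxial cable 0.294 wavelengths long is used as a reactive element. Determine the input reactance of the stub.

X_in ≈ 14.2 Ω (inductive)

βl = 2π × 0.294 = 106°
tan(βl) = -3.52
For an open-ended stub, Z_in = −jZ_0·cot(βl) = −jZ_0/tan(βl)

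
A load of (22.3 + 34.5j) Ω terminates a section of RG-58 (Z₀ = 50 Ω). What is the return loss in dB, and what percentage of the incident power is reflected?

Γ = (-27.7 + j34.5)/(72.3 + j34.5), |Γ| = 0.552
RL = −20·log₁₀(0.552) = 5.16 dB
P_refl/P_inc = |Γ|² = 0.305

RL ≈ 5.16 dB; 30.5% of incident power reflected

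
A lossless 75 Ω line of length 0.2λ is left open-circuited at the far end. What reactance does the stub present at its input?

X_in ≈ -24.4 Ω (capacitive)

βl = 2π × 0.2 = 72°
tan(βl) = 3.08
For an open-circuited stub, Z_in = −jZ_0·cot(βl) = −jZ_0/tan(βl)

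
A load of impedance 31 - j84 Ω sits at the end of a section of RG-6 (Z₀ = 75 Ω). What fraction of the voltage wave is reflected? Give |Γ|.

|Γ| ≈ 0.701

Γ = (Z_L − Z_0)/(Z_L + Z_0) = (-44 − j84)/(106 − j84)
|Γ| = 94.8/135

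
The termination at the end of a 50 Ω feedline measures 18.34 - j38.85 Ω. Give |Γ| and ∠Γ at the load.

Γ ≈ 0.638 ∠ -99.6°

Γ = (Z_L − Z_0)/(Z_L + Z_0) = (-31.66 − j38.85)/(68.34 − j38.85)
|Γ| = 50.1/78.6 = 0.638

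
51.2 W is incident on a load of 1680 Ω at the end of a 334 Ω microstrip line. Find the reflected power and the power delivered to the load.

P_reflected ≈ 22.9 W; P_delivered ≈ 28.3 W

Γ = (1680 − 334)/(1680 + 334) = 0.668
|Γ|² = 0.447
P_refl = |Γ|²·P_inc = 22.9 W, P_del = (1 − |Γ|²)·P_inc = 28.3 W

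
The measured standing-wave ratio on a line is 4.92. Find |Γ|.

|Γ| = (S − 1)/(S + 1) = (4.92 − 1)/(4.92 + 1) = 3.92/5.92

|Γ| ≈ 0.662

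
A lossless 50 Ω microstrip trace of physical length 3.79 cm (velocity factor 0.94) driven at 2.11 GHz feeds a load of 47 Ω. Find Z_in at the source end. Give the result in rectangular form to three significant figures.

λ = v/f = 0.94·c / 2.11 GHz = 0.134 m
βl = 2π·l/λ = 2π × 0.284 = 102°
tan(βl) = tan(102°) = -4.67
Z_in = Z_0·(Z_L + jZ_0·tanβl)/(Z_0 + jZ_L·tanβl)
     = 50·(47 − j233)/(50 − j219)

Z_in ≈ 52.9 − j1.34 Ω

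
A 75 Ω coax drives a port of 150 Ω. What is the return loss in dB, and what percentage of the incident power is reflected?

Γ = (150 − 75)/(150 + 75) = 0.333
RL = −20·log₁₀(0.333) = 9.54 dB
P_refl/P_inc = |Γ|² = 0.111

RL ≈ 9.54 dB; 11.1% of incident power reflected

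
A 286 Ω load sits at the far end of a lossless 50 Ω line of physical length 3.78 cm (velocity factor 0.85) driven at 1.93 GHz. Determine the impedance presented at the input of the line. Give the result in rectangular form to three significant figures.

Z_in ≈ 9.19 + j11.2 Ω

λ = v/f = 0.85·c / 1.93 GHz = 0.132 m
βl = 2π·l/λ = 2π × 0.286 = 103°
tan(βl) = tan(103°) = -4.33
Z_in = Z_0·(Z_L + jZ_0·tanβl)/(Z_0 + jZ_L·tanβl)
     = 50·(286 − j217)/(50 − j1240)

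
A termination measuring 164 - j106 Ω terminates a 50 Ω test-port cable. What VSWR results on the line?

VSWR ≈ 4.74

Γ = (Z_L − Z_0)/(Z_L + Z_0) = (114 − j106)/(214 − j106)
|Γ| = 156/239 = 0.652
VSWR = (1 + |Γ|)/(1 − |Γ|) = 1.65/0.348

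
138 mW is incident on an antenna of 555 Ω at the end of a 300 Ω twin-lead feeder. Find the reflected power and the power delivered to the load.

Γ = (555 − 300)/(555 + 300) = 0.298
|Γ|² = 0.089
P_refl = |Γ|²·P_inc = 12.3 mW, P_del = (1 − |Γ|²)·P_inc = 126 mW

P_reflected ≈ 12.3 mW; P_delivered ≈ 126 mW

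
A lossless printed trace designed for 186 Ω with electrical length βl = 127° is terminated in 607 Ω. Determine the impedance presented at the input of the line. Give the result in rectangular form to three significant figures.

tan(βl) = tan(127°) = -1.33
Z_in = Z_0·(Z_L + jZ_0·tanβl)/(Z_0 + jZ_L·tanβl)
     = 186·(607 − j247)/(186 − j806)

Z_in ≈ 84.8 + j121 Ω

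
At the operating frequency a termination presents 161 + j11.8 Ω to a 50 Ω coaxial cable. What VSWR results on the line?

Γ = (Z_L − Z_0)/(Z_L + Z_0) = (111 + j11.8)/(211 + j11.8)
|Γ| = 112/211 = 0.528
VSWR = (1 + |Γ|)/(1 − |Γ|) = 1.53/0.472

VSWR ≈ 3.24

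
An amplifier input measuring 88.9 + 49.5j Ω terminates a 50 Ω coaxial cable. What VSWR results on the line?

Γ = (Z_L − Z_0)/(Z_L + Z_0) = (38.9 + j49.5)/(138.9 + j49.5)
|Γ| = 63/147 = 0.427
VSWR = (1 + |Γ|)/(1 − |Γ|) = 1.43/0.573

VSWR ≈ 2.49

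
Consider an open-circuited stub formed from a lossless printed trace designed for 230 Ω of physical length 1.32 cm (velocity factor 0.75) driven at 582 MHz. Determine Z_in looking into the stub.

Z_in ≈ −j1060 Ω

λ = v/f = 0.75·c / 582 MHz = 0.387 m
βl = 2π·l/λ = 2π × 0.0341 = 12.3°
tan(βl) = 0.218
For an open-circuited stub, Z_in = −jZ_0·cot(βl) = −jZ_0/tan(βl)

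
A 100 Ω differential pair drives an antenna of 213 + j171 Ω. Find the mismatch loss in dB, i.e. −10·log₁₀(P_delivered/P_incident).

mismatch loss ≈ 1.74 dB

Γ = (113 + j171)/(313 + j171), |Γ| = 0.575
|Γ|² = 0.33, so P_del/P_inc = 1 − |Γ|² = 0.67
ML = −10·log₁₀(1 − |Γ|²)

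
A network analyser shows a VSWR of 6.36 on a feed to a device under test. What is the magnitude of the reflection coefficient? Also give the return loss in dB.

|Γ| ≈ 0.728; return loss ≈ 2.75 dB

|Γ| = (S − 1)/(S + 1) = (6.36 − 1)/(6.36 + 1) = 5.36/7.36
RL = −20·log₁₀|Γ| = −20·log₁₀(0.728)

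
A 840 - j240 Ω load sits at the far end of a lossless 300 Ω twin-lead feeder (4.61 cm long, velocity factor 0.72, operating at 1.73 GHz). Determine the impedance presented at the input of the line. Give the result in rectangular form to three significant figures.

Z_in ≈ 199 + j270 Ω

λ = v/f = 0.72·c / 1.73 GHz = 0.125 m
βl = 2π·l/λ = 2π × 0.369 = 133°
tan(βl) = tan(133°) = -1.08
Z_in = Z_0·(Z_L + jZ_0·tanβl)/(Z_0 + jZ_L·tanβl)
     = 300·(840 − j563)/(41.9 − j903)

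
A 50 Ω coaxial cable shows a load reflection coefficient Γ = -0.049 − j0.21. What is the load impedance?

Z_L = Z_0·(1 + Γ)/(1 − Γ) = 50·(0.951 − j0.21)/(1.05 + j0.21)

Z_L ≈ 41.7 − j18.3 Ω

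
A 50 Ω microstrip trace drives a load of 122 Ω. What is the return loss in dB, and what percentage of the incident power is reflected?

RL ≈ 7.56 dB; 17.5% of incident power reflected

Γ = (122 − 50)/(122 + 50) = 0.419
RL = −20·log₁₀(0.419) = 7.56 dB
P_refl/P_inc = |Γ|² = 0.175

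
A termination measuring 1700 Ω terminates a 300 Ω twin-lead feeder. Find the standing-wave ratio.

Γ = (1700 − 300)/(1700 + 300) = 0.7
VSWR = (1 + 0.7)/(1 − 0.7)

VSWR ≈ 5.67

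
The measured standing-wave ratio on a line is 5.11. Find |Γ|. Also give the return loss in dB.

|Γ| ≈ 0.673; return loss ≈ 3.44 dB

|Γ| = (S − 1)/(S + 1) = (5.11 − 1)/(5.11 + 1) = 4.11/6.11
RL = −20·log₁₀|Γ| = −20·log₁₀(0.673)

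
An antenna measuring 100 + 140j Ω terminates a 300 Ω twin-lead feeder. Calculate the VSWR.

VSWR ≈ 3.72

Γ = (Z_L − Z_0)/(Z_L + Z_0) = (-200 + j140)/(400 + j140)
|Γ| = 244/424 = 0.576
VSWR = (1 + |Γ|)/(1 − |Γ|) = 1.58/0.424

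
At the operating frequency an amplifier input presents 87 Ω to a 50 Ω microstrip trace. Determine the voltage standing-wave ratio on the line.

Γ = (87 − 50)/(87 + 50) = 0.27
VSWR = (1 + 0.27)/(1 − 0.27)

VSWR ≈ 1.74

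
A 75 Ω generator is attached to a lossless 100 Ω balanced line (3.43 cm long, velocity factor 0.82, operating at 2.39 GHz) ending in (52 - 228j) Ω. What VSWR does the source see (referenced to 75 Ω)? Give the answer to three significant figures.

VSWR ≈ 13.8

λ = v/f = 0.82·c / 2.39 GHz = 0.103 m
βl = 2π·l/λ = 2π × 0.333 = 120°
tan(βl) = -1.73
Z_in = Z_0·(Z_L + jZ_0·tanβl)/(Z_0 + jZ_L·tanβl) = 21.8 + j129 Ω
Γ_s = (Z_in − Z_s)/(Z_in + Z_s) = (-53.2 + j129)/(96.8 + j129), |Γ_s| = 0.865
VSWR = (1 + |Γ_s|)/(1 − |Γ_s|)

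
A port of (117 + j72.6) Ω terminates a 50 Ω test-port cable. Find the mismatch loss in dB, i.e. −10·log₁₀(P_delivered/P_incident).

Γ = (67 + j72.6)/(167 + j72.6), |Γ| = 0.543
|Γ|² = 0.294, so P_del/P_inc = 1 − |Γ|² = 0.706
ML = −10·log₁₀(1 − |Γ|²)

mismatch loss ≈ 1.51 dB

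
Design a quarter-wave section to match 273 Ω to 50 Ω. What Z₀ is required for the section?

Z_qwt = √(Z_0·R_L) = √(50 × 273) = √13650

Z_qwt ≈ 117 Ω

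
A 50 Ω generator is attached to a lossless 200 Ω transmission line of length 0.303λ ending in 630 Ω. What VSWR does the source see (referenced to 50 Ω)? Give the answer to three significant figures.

VSWR ≈ 2.84

βl = 2π × 0.303 = 109°
tan(βl) = -2.89
Z_in = Z_0·(Z_L + jZ_0·tanβl)/(Z_0 + jZ_L·tanβl) = 70.2 + j61.5 Ω
Γ_s = (Z_in − Z_s)/(Z_in + Z_s) = (20.2 + j61.5)/(120 + j61.5), |Γ_s| = 0.479
VSWR = (1 + |Γ_s|)/(1 − |Γ_s|)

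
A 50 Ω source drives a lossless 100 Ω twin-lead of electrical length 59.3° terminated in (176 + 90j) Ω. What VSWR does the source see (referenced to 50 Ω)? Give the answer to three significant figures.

tan(βl) = 1.68
Z_in = Z_0·(Z_L + jZ_0·tanβl)/(Z_0 + jZ_L·tanβl) = 74.6 − j72.4 Ω
Γ_s = (Z_in − Z_s)/(Z_in + Z_s) = (24.6 − j72.4)/(125 − j72.4), |Γ_s| = 0.53
VSWR = (1 + |Γ_s|)/(1 − |Γ_s|)

VSWR ≈ 3.26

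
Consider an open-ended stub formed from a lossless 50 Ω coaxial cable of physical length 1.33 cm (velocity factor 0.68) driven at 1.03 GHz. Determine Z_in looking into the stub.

Z_in ≈ −j111 Ω

λ = v/f = 0.68·c / 1.03 GHz = 0.198 m
βl = 2π·l/λ = 2π × 0.0672 = 24.2°
tan(βl) = 0.449
For an open-ended stub, Z_in = −jZ_0·cot(βl) = −jZ_0/tan(βl)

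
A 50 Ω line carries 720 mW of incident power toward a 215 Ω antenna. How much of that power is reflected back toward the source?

P_reflected ≈ 279 mW

Γ = (215 − 50)/(215 + 50) = 0.623
|Γ|² = 0.388
P_refl = |Γ|²·P_inc = 279 mW, P_del = (1 − |Γ|²)·P_inc = 441 mW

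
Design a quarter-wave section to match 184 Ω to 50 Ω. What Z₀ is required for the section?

Z_qwt = √(Z_0·R_L) = √(50 × 184) = √9200

Z_qwt ≈ 95.9 Ω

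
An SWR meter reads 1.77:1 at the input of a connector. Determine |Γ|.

|Γ| ≈ 0.278

|Γ| = (S − 1)/(S + 1) = (1.77 − 1)/(1.77 + 1) = 0.77/2.77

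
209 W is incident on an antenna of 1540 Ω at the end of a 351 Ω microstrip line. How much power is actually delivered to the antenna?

P_delivered ≈ 126 W

Γ = (1540 − 351)/(1540 + 351) = 0.629
|Γ|² = 0.395
P_refl = |Γ|²·P_inc = 82.6 W, P_del = (1 − |Γ|²)·P_inc = 126 W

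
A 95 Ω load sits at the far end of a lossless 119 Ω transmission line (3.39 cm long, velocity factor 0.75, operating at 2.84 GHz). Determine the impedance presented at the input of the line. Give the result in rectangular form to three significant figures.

Z_in ≈ 102 − j18.3 Ω

λ = v/f = 0.75·c / 2.84 GHz = 0.0792 m
βl = 2π·l/λ = 2π × 0.428 = 154°
tan(βl) = tan(154°) = -0.487
Z_in = Z_0·(Z_L + jZ_0·tanβl)/(Z_0 + jZ_L·tanβl)
     = 119·(95 − j57.9)/(119 − j46.2)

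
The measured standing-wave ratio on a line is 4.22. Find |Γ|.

|Γ| ≈ 0.617

|Γ| = (S − 1)/(S + 1) = (4.22 − 1)/(4.22 + 1) = 3.22/5.22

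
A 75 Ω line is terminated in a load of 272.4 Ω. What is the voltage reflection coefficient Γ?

Γ = 0.568

Γ = (Z_L − Z_0)/(Z_L + Z_0) = (272.4 − 75)/(272.4 + 75) = 197.4/347.4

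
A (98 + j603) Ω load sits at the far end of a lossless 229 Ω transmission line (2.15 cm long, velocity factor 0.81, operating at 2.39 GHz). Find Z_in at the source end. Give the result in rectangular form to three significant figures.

λ = v/f = 0.81·c / 2.39 GHz = 0.102 m
βl = 2π·l/λ = 2π × 0.211 = 76.1°
tan(βl) = tan(76.1°) = 4.05
Z_in = Z_0·(Z_L + jZ_0·tanβl)/(Z_0 + jZ_L·tanβl)
     = 229·(98 + j1530)/(-2210 + j397)

Z_in ≈ 17.7 − j155 Ω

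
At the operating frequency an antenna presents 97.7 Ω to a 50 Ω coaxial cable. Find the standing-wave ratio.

Γ = (97.7 − 50)/(97.7 + 50) = 0.323
VSWR = (1 + 0.323)/(1 − 0.323)

VSWR ≈ 1.95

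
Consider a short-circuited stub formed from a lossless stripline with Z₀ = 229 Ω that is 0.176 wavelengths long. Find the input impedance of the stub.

Z_in ≈ +j457 Ω

βl = 2π × 0.176 = 63.4°
tan(βl) = 1.99
For a short-circuited stub, Z_in = jZ_0·tan(βl)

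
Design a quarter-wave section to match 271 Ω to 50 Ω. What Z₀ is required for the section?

Z_qwt = √(Z_0·R_L) = √(50 × 271) = √13550

Z_qwt ≈ 116 Ω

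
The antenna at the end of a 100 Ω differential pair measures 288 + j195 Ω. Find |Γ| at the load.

Γ = (Z_L − Z_0)/(Z_L + Z_0) = (188 + j195)/(388 + j195)
|Γ| = 271/434

|Γ| ≈ 0.624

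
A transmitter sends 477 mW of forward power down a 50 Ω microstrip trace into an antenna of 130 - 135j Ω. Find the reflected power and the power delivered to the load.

P_reflected ≈ 232 mW; P_delivered ≈ 245 mW

|Γ| = |(80 − j135)/(180 − j135)| = 0.697
|Γ|² = 0.486
P_refl = |Γ|²·P_inc = 232 mW, P_del = (1 − |Γ|²)·P_inc = 245 mW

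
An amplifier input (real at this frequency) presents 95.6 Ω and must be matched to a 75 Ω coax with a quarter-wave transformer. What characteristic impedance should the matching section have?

Z_qwt ≈ 84.7 Ω

Z_qwt = √(Z_0·R_L) = √(75 × 95.6) = √7170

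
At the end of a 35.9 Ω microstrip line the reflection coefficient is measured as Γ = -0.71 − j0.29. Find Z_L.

Z_L ≈ 4.91 − j6.92 Ω

Z_L = Z_0·(1 + Γ)/(1 − Γ) = 35.9·(0.29 − j0.29)/(1.71 + j0.29)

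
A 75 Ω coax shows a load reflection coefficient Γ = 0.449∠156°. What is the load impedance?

Z_L = Z_0·(1 + Γ)/(1 − Γ) = 75·(0.59 + j0.183)/(1.41 − j0.183)

Z_L ≈ 29.6 + j13.5 Ω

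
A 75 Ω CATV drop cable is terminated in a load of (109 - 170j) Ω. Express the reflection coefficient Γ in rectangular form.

Γ = (Z_L − Z_0)/(Z_L + Z_0) = (34 − j170)/(184 − j170)

Γ ≈ 0.56 − j0.406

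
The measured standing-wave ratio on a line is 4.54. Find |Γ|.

|Γ| = (S − 1)/(S + 1) = (4.54 − 1)/(4.54 + 1) = 3.54/5.54

|Γ| ≈ 0.639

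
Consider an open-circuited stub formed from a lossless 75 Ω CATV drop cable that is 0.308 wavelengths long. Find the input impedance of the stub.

Z_in ≈ +j28.6 Ω

βl = 2π × 0.308 = 111°
tan(βl) = -2.62
For an open-circuited stub, Z_in = −jZ_0·cot(βl) = −jZ_0/tan(βl)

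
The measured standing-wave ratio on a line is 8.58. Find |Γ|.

|Γ| = (S − 1)/(S + 1) = (8.58 − 1)/(8.58 + 1) = 7.58/9.58

|Γ| ≈ 0.791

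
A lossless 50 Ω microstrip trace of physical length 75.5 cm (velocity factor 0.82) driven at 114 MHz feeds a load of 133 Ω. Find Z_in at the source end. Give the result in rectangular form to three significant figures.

Z_in ≈ 26.7 + j29 Ω

λ = v/f = 0.82·c / 114 MHz = 2.16 m
βl = 2π·l/λ = 2π × 0.35 = 126°
tan(βl) = tan(126°) = -1.38
Z_in = Z_0·(Z_L + jZ_0·tanβl)/(Z_0 + jZ_L·tanβl)
     = 50·(133 − j68.9)/(50 − j183)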